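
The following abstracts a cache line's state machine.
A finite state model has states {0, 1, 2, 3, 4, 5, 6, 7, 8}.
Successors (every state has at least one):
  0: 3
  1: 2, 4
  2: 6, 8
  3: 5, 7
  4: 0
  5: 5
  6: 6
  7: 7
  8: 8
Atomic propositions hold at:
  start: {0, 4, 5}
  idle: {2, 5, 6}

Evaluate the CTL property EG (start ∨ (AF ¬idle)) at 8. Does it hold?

Yes

Sat(¬idle) = {0, 1, 3, 4, 7, 8}
AF ¬idle: least fixpoint, start Z0 = {0, 1, 3, 4, 7, 8}, add states with every successor in Z. Already a fixed point.
Sat(AF ¬idle) = {0, 1, 3, 4, 7, 8}
Sat(start ∨ (AF ¬idle)) = {0, 1, 3, 4, 5, 7, 8}
EG (start ∨ (AF ¬idle)): greatest fixpoint, start Z0 = {0, 1, 3, 4, 5, 7, 8}, keep only states in Sat with some successor in Z. Already a fixed point.
Sat(EG (start ∨ (AF ¬idle))) = {0, 1, 3, 4, 5, 7, 8}
8 ∈ Sat(EG (start ∨ (AF ¬idle))) = {0, 1, 3, 4, 5, 7, 8}, so the formula holds at 8.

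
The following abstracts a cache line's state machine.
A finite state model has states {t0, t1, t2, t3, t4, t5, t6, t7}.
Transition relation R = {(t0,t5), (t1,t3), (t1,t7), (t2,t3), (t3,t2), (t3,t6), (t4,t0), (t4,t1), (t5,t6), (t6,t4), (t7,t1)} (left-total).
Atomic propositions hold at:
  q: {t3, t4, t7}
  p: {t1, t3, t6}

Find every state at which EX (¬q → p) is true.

Sat(¬q) = {t0, t1, t2, t5, t6}
Sat(¬q → p) = {t1, t3, t4, t6, t7}
Sat(EX (¬q → p)) = {s : some successor in {t1, t3, t4, t6, t7}} = {t1, t2, t3, t4, t5, t6, t7}

{t1, t2, t3, t4, t5, t6, t7}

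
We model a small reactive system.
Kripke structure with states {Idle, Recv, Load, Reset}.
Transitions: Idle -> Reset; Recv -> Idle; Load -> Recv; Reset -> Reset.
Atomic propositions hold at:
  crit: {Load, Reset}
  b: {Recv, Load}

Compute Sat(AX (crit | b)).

Sat(crit | b) = {Recv, Load, Reset}
Sat(AX (crit | b)) = {s : every successor in {Recv, Load, Reset}} = {Idle, Load, Reset}

{Idle, Load, Reset}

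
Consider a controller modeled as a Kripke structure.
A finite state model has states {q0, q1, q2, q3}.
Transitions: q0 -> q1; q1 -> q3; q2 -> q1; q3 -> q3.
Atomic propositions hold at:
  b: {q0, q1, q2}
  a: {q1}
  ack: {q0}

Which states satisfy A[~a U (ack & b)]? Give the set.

{q0}

Sat(~a) = {q0, q2, q3}
Sat(ack & b) = {q0}
A[~a U (ack & b)]: least fixpoint, start Z0 = Sat((ack & b)) = {q0}, add states in Sat(~a) with every successor in Z. Already a fixed point.
Sat(A[~a U (ack & b)]) = {q0}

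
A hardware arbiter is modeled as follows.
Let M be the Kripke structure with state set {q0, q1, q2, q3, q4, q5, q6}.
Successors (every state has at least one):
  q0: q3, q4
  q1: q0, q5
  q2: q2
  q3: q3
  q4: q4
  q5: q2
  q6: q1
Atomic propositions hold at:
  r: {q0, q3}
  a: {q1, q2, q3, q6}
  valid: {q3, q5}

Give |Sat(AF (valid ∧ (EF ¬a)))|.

1

Sat(¬a) = {q0, q4, q5}
EF ¬a: least fixpoint, start Z0 = {q0, q4, q5}, add states with some successor in Z. Z1 = {q0, q1, q4, q5}; Z2 = {q0, q1, q4, q5, q6}; fixed.
Sat(EF ¬a) = {q0, q1, q4, q5, q6}
Sat(valid ∧ (EF ¬a)) = {q5}
AF (valid ∧ (EF ¬a)): least fixpoint, start Z0 = {q5}, add states with every successor in Z. Already a fixed point.
Sat(AF (valid ∧ (EF ¬a))) = {q5}
|Sat(AF (valid ∧ (EF ¬a)))| = |{q5}| = 1.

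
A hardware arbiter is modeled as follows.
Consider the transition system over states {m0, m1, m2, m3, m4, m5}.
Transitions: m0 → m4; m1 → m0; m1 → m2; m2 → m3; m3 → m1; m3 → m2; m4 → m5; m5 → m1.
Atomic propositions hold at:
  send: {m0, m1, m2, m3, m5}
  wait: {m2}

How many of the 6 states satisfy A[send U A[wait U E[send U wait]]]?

E[send U wait]: least fixpoint, start Z0 = Sat(wait) = {m2}, add states in Sat(send) with some successor in Z. Z1 = {m1, m2, m3}; Z2 = {m1, m2, m3, m5}; fixed.
Sat(E[send U wait]) = {m1, m2, m3, m5}
A[wait U E[send U wait]]: least fixpoint, start Z0 = Sat(E[send U wait]) = {m1, m2, m3, m5}, add states in Sat(wait) with every successor in Z. Already a fixed point.
Sat(A[wait U E[send U wait]]) = {m1, m2, m3, m5}
A[send U A[wait U E[send U wait]]]: least fixpoint, start Z0 = Sat(A[wait U E[send U wait]]) = {m1, m2, m3, m5}, add states in Sat(send) with every successor in Z. Already a fixed point.
Sat(A[send U A[wait U E[send U wait]]]) = {m1, m2, m3, m5}
|Sat(A[send U A[wait U E[send U wait]]])| = |{m1, m2, m3, m5}| = 4.

4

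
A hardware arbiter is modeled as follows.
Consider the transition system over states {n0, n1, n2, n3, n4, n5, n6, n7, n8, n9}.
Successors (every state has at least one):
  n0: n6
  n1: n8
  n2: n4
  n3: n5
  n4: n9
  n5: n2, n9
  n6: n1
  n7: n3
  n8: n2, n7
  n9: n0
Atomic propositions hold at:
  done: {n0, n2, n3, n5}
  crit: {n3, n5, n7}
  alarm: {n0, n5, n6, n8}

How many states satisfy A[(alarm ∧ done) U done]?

Sat(alarm ∧ done) = {n0, n5}
A[(alarm ∧ done) U done]: least fixpoint, start Z0 = Sat(done) = {n0, n2, n3, n5}, add states in Sat(alarm ∧ done) with every successor in Z. Already a fixed point.
Sat(A[(alarm ∧ done) U done]) = {n0, n2, n3, n5}
|Sat(A[(alarm ∧ done) U done])| = |{n0, n2, n3, n5}| = 4.

4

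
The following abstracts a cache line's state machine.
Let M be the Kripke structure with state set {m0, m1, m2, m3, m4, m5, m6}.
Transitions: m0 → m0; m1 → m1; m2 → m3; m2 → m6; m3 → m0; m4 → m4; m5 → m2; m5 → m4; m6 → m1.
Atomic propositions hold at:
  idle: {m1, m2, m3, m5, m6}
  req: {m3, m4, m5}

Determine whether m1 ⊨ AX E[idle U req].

No

E[idle U req]: least fixpoint, start Z0 = Sat(req) = {m3, m4, m5}, add states in Sat(idle) with some successor in Z. Z1 = {m2, m3, m4, m5}; fixed.
Sat(E[idle U req]) = {m2, m3, m4, m5}
Sat(AX E[idle U req]) = {s : every successor in {m2, m3, m4, m5}} = {m4, m5}
m1 ∉ Sat(AX E[idle U req]) = {m4, m5}, so the formula does not hold at m1.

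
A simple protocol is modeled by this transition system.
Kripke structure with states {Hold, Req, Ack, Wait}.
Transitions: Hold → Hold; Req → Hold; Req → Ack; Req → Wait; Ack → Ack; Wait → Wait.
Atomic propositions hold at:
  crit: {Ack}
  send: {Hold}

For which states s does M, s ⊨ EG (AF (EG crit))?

{Ack}

EG crit: greatest fixpoint, start Z0 = {Ack}, keep only states in Sat with some successor in Z. Already a fixed point.
Sat(EG crit) = {Ack}
AF (EG crit): least fixpoint, start Z0 = {Ack}, add states with every successor in Z. Already a fixed point.
Sat(AF (EG crit)) = {Ack}
EG (AF (EG crit)): greatest fixpoint, start Z0 = {Ack}, keep only states in Sat with some successor in Z. Already a fixed point.
Sat(EG (AF (EG crit))) = {Ack}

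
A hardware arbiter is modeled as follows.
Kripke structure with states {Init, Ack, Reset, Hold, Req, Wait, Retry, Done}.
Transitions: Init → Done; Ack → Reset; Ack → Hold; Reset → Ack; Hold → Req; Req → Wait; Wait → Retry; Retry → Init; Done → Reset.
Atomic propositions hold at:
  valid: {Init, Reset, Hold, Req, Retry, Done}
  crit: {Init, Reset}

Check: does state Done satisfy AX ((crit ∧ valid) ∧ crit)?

Yes

Sat(crit ∧ valid) = {Init, Reset}
Sat((crit ∧ valid) ∧ crit) = {Init, Reset}
Sat(AX ((crit ∧ valid) ∧ crit)) = {s : every successor in {Init, Reset}} = {Retry, Done}
Done ∈ Sat(AX ((crit ∧ valid) ∧ crit)) = {Retry, Done}, so the formula holds at Done.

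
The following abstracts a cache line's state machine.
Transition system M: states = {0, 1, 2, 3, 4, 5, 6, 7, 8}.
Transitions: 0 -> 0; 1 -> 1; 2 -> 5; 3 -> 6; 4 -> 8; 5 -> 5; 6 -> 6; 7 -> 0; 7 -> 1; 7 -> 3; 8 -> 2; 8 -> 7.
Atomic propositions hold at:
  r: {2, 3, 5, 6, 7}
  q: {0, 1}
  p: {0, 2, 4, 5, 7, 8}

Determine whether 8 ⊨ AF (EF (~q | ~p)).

Yes

Sat(~q) = {2, 3, 4, 5, 6, 7, 8}
Sat(~p) = {1, 3, 6}
Sat(~q | ~p) = {1, 2, 3, 4, 5, 6, 7, 8}
EF (~q | ~p): least fixpoint, start Z0 = {1, 2, 3, 4, 5, 6, 7, 8}, add states with some successor in Z. Already a fixed point.
Sat(EF (~q | ~p)) = {1, 2, 3, 4, 5, 6, 7, 8}
AF (EF (~q | ~p)): least fixpoint, start Z0 = {1, 2, 3, 4, 5, 6, 7, 8}, add states with every successor in Z. Already a fixed point.
Sat(AF (EF (~q | ~p))) = {1, 2, 3, 4, 5, 6, 7, 8}
8 ∈ Sat(AF (EF (~q | ~p))) = {1, 2, 3, 4, 5, 6, 7, 8}, so the formula holds at 8.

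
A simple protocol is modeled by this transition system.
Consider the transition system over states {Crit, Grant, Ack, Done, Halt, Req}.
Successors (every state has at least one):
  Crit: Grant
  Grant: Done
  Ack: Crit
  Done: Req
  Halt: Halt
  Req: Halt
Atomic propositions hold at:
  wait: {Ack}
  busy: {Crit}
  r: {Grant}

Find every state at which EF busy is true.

EF busy: least fixpoint, start Z0 = {Crit}, add states with some successor in Z. Z1 = {Crit, Ack}; fixed.
Sat(EF busy) = {Crit, Ack}

{Crit, Ack}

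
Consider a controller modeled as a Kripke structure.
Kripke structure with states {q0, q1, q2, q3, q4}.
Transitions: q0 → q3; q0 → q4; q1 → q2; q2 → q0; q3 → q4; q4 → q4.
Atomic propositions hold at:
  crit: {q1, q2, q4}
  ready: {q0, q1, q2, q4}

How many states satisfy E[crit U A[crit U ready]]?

4

A[crit U ready]: least fixpoint, start Z0 = Sat(ready) = {q0, q1, q2, q4}, add states in Sat(crit) with every successor in Z. Already a fixed point.
Sat(A[crit U ready]) = {q0, q1, q2, q4}
E[crit U A[crit U ready]]: least fixpoint, start Z0 = Sat(A[crit U ready]) = {q0, q1, q2, q4}, add states in Sat(crit) with some successor in Z. Already a fixed point.
Sat(E[crit U A[crit U ready]]) = {q0, q1, q2, q4}
|Sat(E[crit U A[crit U ready]])| = |{q0, q1, q2, q4}| = 4.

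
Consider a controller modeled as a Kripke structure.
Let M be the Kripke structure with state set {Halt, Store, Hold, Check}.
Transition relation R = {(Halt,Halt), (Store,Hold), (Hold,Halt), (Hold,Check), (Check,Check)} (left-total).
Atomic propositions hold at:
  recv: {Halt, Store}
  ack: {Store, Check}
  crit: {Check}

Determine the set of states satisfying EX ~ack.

{Halt, Store, Hold}

Sat(~ack) = {Halt, Hold}
Sat(EX ~ack) = {s : some successor in {Halt, Hold}} = {Halt, Store, Hold}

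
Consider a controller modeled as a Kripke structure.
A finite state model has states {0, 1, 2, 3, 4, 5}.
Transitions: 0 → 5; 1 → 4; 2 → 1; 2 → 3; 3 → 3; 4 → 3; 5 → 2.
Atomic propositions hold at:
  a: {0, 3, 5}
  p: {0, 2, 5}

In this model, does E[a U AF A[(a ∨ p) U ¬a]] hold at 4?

Yes

Sat(a ∨ p) = {0, 2, 3, 5}
Sat(¬a) = {1, 2, 4}
A[(a ∨ p) U ¬a]: least fixpoint, start Z0 = Sat(¬a) = {1, 2, 4}, add states in Sat(a ∨ p) with every successor in Z. Z1 = {1, 2, 4, 5}; Z2 = {0, 1, 2, 4, 5}; fixed.
Sat(A[(a ∨ p) U ¬a]) = {0, 1, 2, 4, 5}
AF A[(a ∨ p) U ¬a]: least fixpoint, start Z0 = {0, 1, 2, 4, 5}, add states with every successor in Z. Already a fixed point.
Sat(AF A[(a ∨ p) U ¬a]) = {0, 1, 2, 4, 5}
E[a U AF A[(a ∨ p) U ¬a]]: least fixpoint, start Z0 = Sat(AF A[(a ∨ p) U ¬a]) = {0, 1, 2, 4, 5}, add states in Sat(a) with some successor in Z. Already a fixed point.
Sat(E[a U AF A[(a ∨ p) U ¬a]]) = {0, 1, 2, 4, 5}
4 ∈ Sat(E[a U AF A[(a ∨ p) U ¬a]]) = {0, 1, 2, 4, 5}, so the formula holds at 4.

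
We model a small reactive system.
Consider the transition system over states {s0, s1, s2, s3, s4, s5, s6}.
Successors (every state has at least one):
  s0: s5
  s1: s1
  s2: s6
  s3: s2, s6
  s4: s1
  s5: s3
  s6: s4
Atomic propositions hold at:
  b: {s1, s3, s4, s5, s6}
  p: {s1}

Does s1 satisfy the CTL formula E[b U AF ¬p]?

No

Sat(¬p) = {s0, s2, s3, s4, s5, s6}
AF ¬p: least fixpoint, start Z0 = {s0, s2, s3, s4, s5, s6}, add states with every successor in Z. Already a fixed point.
Sat(AF ¬p) = {s0, s2, s3, s4, s5, s6}
E[b U AF ¬p]: least fixpoint, start Z0 = Sat(AF ¬p) = {s0, s2, s3, s4, s5, s6}, add states in Sat(b) with some successor in Z. Already a fixed point.
Sat(E[b U AF ¬p]) = {s0, s2, s3, s4, s5, s6}
s1 ∉ Sat(E[b U AF ¬p]) = {s0, s2, s3, s4, s5, s6}, so the formula does not hold at s1.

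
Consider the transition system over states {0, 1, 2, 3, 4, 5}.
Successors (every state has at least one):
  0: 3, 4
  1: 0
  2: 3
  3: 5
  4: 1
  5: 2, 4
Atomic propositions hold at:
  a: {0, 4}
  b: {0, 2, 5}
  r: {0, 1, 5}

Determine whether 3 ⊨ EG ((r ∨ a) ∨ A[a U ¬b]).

Sat(r ∨ a) = {0, 1, 4, 5}
Sat(¬b) = {1, 3, 4}
A[a U ¬b]: least fixpoint, start Z0 = Sat(¬b) = {1, 3, 4}, add states in Sat(a) with every successor in Z. Z1 = {0, 1, 3, 4}; fixed.
Sat(A[a U ¬b]) = {0, 1, 3, 4}
Sat((r ∨ a) ∨ A[a U ¬b]) = {0, 1, 3, 4, 5}
EG ((r ∨ a) ∨ A[a U ¬b]): greatest fixpoint, start Z0 = {0, 1, 3, 4, 5}, keep only states in Sat with some successor in Z. Already a fixed point.
Sat(EG ((r ∨ a) ∨ A[a U ¬b])) = {0, 1, 3, 4, 5}
3 ∈ Sat(EG ((r ∨ a) ∨ A[a U ¬b])) = {0, 1, 3, 4, 5}, so the formula holds at 3.

Yes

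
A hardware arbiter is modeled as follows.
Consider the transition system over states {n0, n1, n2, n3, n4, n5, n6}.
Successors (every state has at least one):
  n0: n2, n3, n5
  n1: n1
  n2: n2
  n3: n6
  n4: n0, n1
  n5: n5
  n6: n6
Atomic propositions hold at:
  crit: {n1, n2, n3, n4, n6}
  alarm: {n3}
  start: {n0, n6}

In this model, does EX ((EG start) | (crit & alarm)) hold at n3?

EG start: greatest fixpoint, start Z0 = {n0, n6}, keep only states in Sat with some successor in Z. Z1 = {n6}; fixed.
Sat(EG start) = {n6}
Sat(crit & alarm) = {n3}
Sat((EG start) | (crit & alarm)) = {n3, n6}
Sat(EX ((EG start) | (crit & alarm))) = {s : some successor in {n3, n6}} = {n0, n3, n6}
n3 ∈ Sat(EX ((EG start) | (crit & alarm))) = {n0, n3, n6}, so the formula holds at n3.

Yes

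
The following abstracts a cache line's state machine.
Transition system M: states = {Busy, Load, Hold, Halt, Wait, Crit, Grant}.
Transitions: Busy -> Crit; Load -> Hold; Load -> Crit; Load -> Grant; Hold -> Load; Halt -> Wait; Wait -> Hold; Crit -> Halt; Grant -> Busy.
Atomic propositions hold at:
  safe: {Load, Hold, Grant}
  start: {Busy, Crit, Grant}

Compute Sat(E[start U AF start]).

AF start: least fixpoint, start Z0 = {Busy, Crit, Grant}, add states with every successor in Z. Already a fixed point.
Sat(AF start) = {Busy, Crit, Grant}
E[start U AF start]: least fixpoint, start Z0 = Sat(AF start) = {Busy, Crit, Grant}, add states in Sat(start) with some successor in Z. Already a fixed point.
Sat(E[start U AF start]) = {Busy, Crit, Grant}

{Busy, Crit, Grant}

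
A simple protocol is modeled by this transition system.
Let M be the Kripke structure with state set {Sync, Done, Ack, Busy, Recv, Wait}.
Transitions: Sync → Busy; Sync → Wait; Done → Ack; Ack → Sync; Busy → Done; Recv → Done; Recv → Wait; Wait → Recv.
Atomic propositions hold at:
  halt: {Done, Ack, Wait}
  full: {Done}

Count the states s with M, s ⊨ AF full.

AF full: least fixpoint, start Z0 = {Done}, add states with every successor in Z. Z1 = {Done, Busy}; fixed.
Sat(AF full) = {Done, Busy}
|Sat(AF full)| = |{Done, Busy}| = 2.

2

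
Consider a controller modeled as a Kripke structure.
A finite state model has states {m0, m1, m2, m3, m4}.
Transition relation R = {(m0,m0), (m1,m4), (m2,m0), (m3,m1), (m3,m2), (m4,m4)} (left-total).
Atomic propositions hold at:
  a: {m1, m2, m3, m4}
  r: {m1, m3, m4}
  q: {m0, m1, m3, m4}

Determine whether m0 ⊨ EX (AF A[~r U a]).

No

Sat(~r) = {m0, m2}
A[~r U a]: least fixpoint, start Z0 = Sat(a) = {m1, m2, m3, m4}, add states in Sat(~r) with every successor in Z. Already a fixed point.
Sat(A[~r U a]) = {m1, m2, m3, m4}
AF A[~r U a]: least fixpoint, start Z0 = {m1, m2, m3, m4}, add states with every successor in Z. Already a fixed point.
Sat(AF A[~r U a]) = {m1, m2, m3, m4}
Sat(EX (AF A[~r U a])) = {s : some successor in {m1, m2, m3, m4}} = {m1, m3, m4}
m0 ∉ Sat(EX (AF A[~r U a])) = {m1, m3, m4}, so the formula does not hold at m0.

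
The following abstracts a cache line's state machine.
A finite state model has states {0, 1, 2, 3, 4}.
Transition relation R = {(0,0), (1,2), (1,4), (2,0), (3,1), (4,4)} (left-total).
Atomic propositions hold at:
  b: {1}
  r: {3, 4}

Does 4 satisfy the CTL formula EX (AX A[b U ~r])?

Sat(~r) = {0, 1, 2}
A[b U ~r]: least fixpoint, start Z0 = Sat(~r) = {0, 1, 2}, add states in Sat(b) with every successor in Z. Already a fixed point.
Sat(A[b U ~r]) = {0, 1, 2}
Sat(AX A[b U ~r]) = {s : every successor in {0, 1, 2}} = {0, 2, 3}
Sat(EX (AX A[b U ~r])) = {s : some successor in {0, 2, 3}} = {0, 1, 2}
4 ∉ Sat(EX (AX A[b U ~r])) = {0, 1, 2}, so the formula does not hold at 4.

No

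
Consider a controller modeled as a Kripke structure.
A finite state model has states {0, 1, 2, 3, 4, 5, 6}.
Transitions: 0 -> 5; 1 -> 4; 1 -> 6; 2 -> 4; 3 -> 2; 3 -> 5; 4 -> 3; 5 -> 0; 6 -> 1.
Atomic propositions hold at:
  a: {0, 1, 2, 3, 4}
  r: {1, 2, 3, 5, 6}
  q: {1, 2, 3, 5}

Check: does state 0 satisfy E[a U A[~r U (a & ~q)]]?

Sat(~r) = {0, 4}
Sat(~q) = {0, 4, 6}
Sat(a & ~q) = {0, 4}
A[~r U (a & ~q)]: least fixpoint, start Z0 = Sat((a & ~q)) = {0, 4}, add states in Sat(~r) with every successor in Z. Already a fixed point.
Sat(A[~r U (a & ~q)]) = {0, 4}
E[a U A[~r U (a & ~q)]]: least fixpoint, start Z0 = Sat(A[~r U (a & ~q)]) = {0, 4}, add states in Sat(a) with some successor in Z. Z1 = {0, 1, 2, 4}; Z2 = {0, 1, 2, 3, 4}; fixed.
Sat(E[a U A[~r U (a & ~q)]]) = {0, 1, 2, 3, 4}
0 ∈ Sat(E[a U A[~r U (a & ~q)]]) = {0, 1, 2, 3, 4}, so the formula holds at 0.

Yes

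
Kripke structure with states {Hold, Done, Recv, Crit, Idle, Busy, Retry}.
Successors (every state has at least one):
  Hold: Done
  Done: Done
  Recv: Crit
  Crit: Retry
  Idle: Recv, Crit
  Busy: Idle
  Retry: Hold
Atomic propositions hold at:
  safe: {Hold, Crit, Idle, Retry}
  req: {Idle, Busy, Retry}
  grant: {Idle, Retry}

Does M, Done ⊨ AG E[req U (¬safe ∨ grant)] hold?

Sat(¬safe) = {Done, Recv, Busy}
Sat(¬safe ∨ grant) = {Done, Recv, Idle, Busy, Retry}
E[req U (¬safe ∨ grant)]: least fixpoint, start Z0 = Sat((¬safe ∨ grant)) = {Done, Recv, Idle, Busy, Retry}, add states in Sat(req) with some successor in Z. Already a fixed point.
Sat(E[req U (¬safe ∨ grant)]) = {Done, Recv, Idle, Busy, Retry}
AG E[req U (¬safe ∨ grant)]: greatest fixpoint, start Z0 = {Done, Recv, Idle, Busy, Retry}, keep only states in Sat with every successor in Z. Z1 = {Done, Busy}; Z2 = {Done}; fixed.
Sat(AG E[req U (¬safe ∨ grant)]) = {Done}
Done ∈ Sat(AG E[req U (¬safe ∨ grant)]) = {Done}, so the formula holds at Done.

Yes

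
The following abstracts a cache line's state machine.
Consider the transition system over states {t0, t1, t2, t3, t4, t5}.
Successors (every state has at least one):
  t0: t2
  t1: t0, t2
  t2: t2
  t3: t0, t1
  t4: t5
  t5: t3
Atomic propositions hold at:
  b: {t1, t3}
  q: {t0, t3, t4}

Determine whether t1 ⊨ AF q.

AF q: least fixpoint, start Z0 = {t0, t3, t4}, add states with every successor in Z. Z1 = {t0, t3, t4, t5}; fixed.
Sat(AF q) = {t0, t3, t4, t5}
t1 ∉ Sat(AF q) = {t0, t3, t4, t5}, so the formula does not hold at t1.

No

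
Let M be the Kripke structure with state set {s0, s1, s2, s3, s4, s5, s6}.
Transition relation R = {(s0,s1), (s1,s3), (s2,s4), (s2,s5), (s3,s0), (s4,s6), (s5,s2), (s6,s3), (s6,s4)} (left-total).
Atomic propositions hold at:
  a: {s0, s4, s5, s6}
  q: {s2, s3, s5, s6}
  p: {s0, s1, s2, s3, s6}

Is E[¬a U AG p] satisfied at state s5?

Sat(¬a) = {s1, s2, s3}
AG p: greatest fixpoint, start Z0 = {s0, s1, s2, s3, s6}, keep only states in Sat with every successor in Z. Z1 = {s0, s1, s3}; fixed.
Sat(AG p) = {s0, s1, s3}
E[¬a U AG p]: least fixpoint, start Z0 = Sat(AG p) = {s0, s1, s3}, add states in Sat(¬a) with some successor in Z. Already a fixed point.
Sat(E[¬a U AG p]) = {s0, s1, s3}
s5 ∉ Sat(E[¬a U AG p]) = {s0, s1, s3}, so the formula does not hold at s5.

No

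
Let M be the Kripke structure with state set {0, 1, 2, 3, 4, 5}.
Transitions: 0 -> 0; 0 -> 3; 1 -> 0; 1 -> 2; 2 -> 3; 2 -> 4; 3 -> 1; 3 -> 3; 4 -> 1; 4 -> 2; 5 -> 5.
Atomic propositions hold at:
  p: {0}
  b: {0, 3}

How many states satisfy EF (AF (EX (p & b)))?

Sat(p & b) = {0}
Sat(EX (p & b)) = {s : some successor in {0}} = {0, 1}
AF (EX (p & b)): least fixpoint, start Z0 = {0, 1}, add states with every successor in Z. Already a fixed point.
Sat(AF (EX (p & b))) = {0, 1}
EF (AF (EX (p & b))): least fixpoint, start Z0 = {0, 1}, add states with some successor in Z. Z1 = {0, 1, 3, 4}; Z2 = {0, 1, 2, 3, 4}; fixed.
Sat(EF (AF (EX (p & b)))) = {0, 1, 2, 3, 4}
|Sat(EF (AF (EX (p & b))))| = |{0, 1, 2, 3, 4}| = 5.

5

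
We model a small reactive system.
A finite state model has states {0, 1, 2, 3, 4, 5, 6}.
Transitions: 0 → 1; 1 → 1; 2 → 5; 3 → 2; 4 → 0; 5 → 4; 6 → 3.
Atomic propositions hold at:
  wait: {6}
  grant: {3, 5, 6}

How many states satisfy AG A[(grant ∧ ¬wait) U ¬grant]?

Sat(¬wait) = {0, 1, 2, 3, 4, 5}
Sat(grant ∧ ¬wait) = {3, 5}
Sat(¬grant) = {0, 1, 2, 4}
A[(grant ∧ ¬wait) U ¬grant]: least fixpoint, start Z0 = Sat(¬grant) = {0, 1, 2, 4}, add states in Sat(grant ∧ ¬wait) with every successor in Z. Z1 = {0, 1, 2, 3, 4, 5}; fixed.
Sat(A[(grant ∧ ¬wait) U ¬grant]) = {0, 1, 2, 3, 4, 5}
AG A[(grant ∧ ¬wait) U ¬grant]: greatest fixpoint, start Z0 = {0, 1, 2, 3, 4, 5}, keep only states in Sat with every successor in Z. Already a fixed point.
Sat(AG A[(grant ∧ ¬wait) U ¬grant]) = {0, 1, 2, 3, 4, 5}
|Sat(AG A[(grant ∧ ¬wait) U ¬grant])| = |{0, 1, 2, 3, 4, 5}| = 6.

6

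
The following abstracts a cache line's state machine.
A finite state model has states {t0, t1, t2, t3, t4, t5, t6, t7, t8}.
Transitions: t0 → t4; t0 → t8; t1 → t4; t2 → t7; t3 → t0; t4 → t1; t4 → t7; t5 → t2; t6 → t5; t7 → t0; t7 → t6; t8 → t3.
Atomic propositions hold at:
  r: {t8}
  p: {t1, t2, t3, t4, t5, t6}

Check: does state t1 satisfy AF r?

AF r: least fixpoint, start Z0 = {t8}, add states with every successor in Z. Already a fixed point.
Sat(AF r) = {t8}
t1 ∉ Sat(AF r) = {t8}, so the formula does not hold at t1.

No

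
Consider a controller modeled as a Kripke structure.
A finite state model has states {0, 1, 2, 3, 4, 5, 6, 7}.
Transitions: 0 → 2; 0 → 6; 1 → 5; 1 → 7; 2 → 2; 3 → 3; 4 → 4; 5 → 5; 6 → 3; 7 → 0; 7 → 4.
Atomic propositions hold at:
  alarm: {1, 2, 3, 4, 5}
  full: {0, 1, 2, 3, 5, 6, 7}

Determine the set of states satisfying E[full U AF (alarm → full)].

Sat(alarm → full) = {0, 1, 2, 3, 5, 6, 7}
AF (alarm → full): least fixpoint, start Z0 = {0, 1, 2, 3, 5, 6, 7}, add states with every successor in Z. Already a fixed point.
Sat(AF (alarm → full)) = {0, 1, 2, 3, 5, 6, 7}
E[full U AF (alarm → full)]: least fixpoint, start Z0 = Sat(AF (alarm → full)) = {0, 1, 2, 3, 5, 6, 7}, add states in Sat(full) with some successor in Z. Already a fixed point.
Sat(E[full U AF (alarm → full)]) = {0, 1, 2, 3, 5, 6, 7}

{0, 1, 2, 3, 5, 6, 7}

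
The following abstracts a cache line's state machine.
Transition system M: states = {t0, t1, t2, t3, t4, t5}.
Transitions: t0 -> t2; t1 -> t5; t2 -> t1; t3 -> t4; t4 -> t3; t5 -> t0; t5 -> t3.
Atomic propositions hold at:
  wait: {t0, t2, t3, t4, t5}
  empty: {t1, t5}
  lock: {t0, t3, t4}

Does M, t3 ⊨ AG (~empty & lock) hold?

Yes

Sat(~empty) = {t0, t2, t3, t4}
Sat(~empty & lock) = {t0, t3, t4}
AG (~empty & lock): greatest fixpoint, start Z0 = {t0, t3, t4}, keep only states in Sat with every successor in Z. Z1 = {t3, t4}; fixed.
Sat(AG (~empty & lock)) = {t3, t4}
t3 ∈ Sat(AG (~empty & lock)) = {t3, t4}, so the formula holds at t3.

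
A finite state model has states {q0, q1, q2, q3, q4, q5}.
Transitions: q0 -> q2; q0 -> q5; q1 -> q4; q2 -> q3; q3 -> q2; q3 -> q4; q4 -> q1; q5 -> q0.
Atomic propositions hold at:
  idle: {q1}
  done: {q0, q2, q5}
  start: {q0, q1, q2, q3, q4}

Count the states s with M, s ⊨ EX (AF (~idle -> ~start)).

Sat(~idle) = {q0, q2, q3, q4, q5}
Sat(~start) = {q5}
Sat(~idle -> ~start) = {q1, q5}
AF (~idle -> ~start): least fixpoint, start Z0 = {q1, q5}, add states with every successor in Z. Z1 = {q1, q4, q5}; fixed.
Sat(AF (~idle -> ~start)) = {q1, q4, q5}
Sat(EX (AF (~idle -> ~start))) = {s : some successor in {q1, q4, q5}} = {q0, q1, q3, q4}
|Sat(EX (AF (~idle -> ~start)))| = |{q0, q1, q3, q4}| = 4.

4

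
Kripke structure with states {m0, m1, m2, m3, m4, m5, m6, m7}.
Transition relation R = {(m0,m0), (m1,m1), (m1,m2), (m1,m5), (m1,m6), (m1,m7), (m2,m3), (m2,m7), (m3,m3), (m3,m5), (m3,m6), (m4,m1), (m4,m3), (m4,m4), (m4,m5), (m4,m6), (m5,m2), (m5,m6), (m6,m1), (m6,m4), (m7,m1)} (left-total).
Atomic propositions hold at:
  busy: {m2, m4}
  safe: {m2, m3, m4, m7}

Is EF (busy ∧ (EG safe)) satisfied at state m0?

EG safe: greatest fixpoint, start Z0 = {m2, m3, m4, m7}, keep only states in Sat with some successor in Z. Z1 = {m2, m3, m4}; fixed.
Sat(EG safe) = {m2, m3, m4}
Sat(busy ∧ (EG safe)) = {m2, m4}
EF (busy ∧ (EG safe)): least fixpoint, start Z0 = {m2, m4}, add states with some successor in Z. Z1 = {m1, m2, m4, m5, m6}; Z2 = {m1, m2, m3, m4, m5, m6, m7}; fixed.
Sat(EF (busy ∧ (EG safe))) = {m1, m2, m3, m4, m5, m6, m7}
m0 ∉ Sat(EF (busy ∧ (EG safe))) = {m1, m2, m3, m4, m5, m6, m7}, so the formula does not hold at m0.

No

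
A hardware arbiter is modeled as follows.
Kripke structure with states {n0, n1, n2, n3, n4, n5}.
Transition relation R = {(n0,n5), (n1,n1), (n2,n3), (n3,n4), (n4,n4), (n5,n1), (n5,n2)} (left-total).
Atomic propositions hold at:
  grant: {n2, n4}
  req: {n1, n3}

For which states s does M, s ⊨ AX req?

{n1, n2}

Sat(AX req) = {s : every successor in {n1, n3}} = {n1, n2}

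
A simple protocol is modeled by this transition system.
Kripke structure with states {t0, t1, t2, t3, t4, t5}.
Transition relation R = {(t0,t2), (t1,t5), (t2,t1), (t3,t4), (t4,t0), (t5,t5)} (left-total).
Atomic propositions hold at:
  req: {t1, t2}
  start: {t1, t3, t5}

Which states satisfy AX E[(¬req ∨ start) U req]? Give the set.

{t0, t2, t3, t4}

Sat(¬req) = {t0, t3, t4, t5}
Sat(¬req ∨ start) = {t0, t1, t3, t4, t5}
E[(¬req ∨ start) U req]: least fixpoint, start Z0 = Sat(req) = {t1, t2}, add states in Sat(¬req ∨ start) with some successor in Z. Z1 = {t0, t1, t2}; Z2 = {t0, t1, t2, t4}; Z3 = {t0, t1, t2, t3, t4}; fixed.
Sat(E[(¬req ∨ start) U req]) = {t0, t1, t2, t3, t4}
Sat(AX E[(¬req ∨ start) U req]) = {s : every successor in {t0, t1, t2, t3, t4}} = {t0, t2, t3, t4}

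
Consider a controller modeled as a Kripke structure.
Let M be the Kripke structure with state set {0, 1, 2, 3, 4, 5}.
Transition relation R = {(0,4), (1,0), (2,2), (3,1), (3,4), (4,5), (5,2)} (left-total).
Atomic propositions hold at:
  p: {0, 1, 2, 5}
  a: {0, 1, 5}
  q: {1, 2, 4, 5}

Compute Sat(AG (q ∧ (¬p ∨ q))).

Sat(¬p) = {3, 4}
Sat(¬p ∨ q) = {1, 2, 3, 4, 5}
Sat(q ∧ (¬p ∨ q)) = {1, 2, 4, 5}
AG (q ∧ (¬p ∨ q)): greatest fixpoint, start Z0 = {1, 2, 4, 5}, keep only states in Sat with every successor in Z. Z1 = {2, 4, 5}; fixed.
Sat(AG (q ∧ (¬p ∨ q))) = {2, 4, 5}

{2, 4, 5}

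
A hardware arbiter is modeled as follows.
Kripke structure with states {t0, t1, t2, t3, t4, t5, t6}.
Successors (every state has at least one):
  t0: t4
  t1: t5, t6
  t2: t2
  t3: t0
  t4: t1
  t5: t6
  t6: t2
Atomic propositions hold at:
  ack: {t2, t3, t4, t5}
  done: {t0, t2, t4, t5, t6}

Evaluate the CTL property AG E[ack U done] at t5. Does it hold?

E[ack U done]: least fixpoint, start Z0 = Sat(done) = {t0, t2, t4, t5, t6}, add states in Sat(ack) with some successor in Z. Z1 = {t0, t2, t3, t4, t5, t6}; fixed.
Sat(E[ack U done]) = {t0, t2, t3, t4, t5, t6}
AG E[ack U done]: greatest fixpoint, start Z0 = {t0, t2, t3, t4, t5, t6}, keep only states in Sat with every successor in Z. Z1 = {t0, t2, t3, t5, t6}; Z2 = {t2, t3, t5, t6}; Z3 = {t2, t5, t6}; fixed.
Sat(AG E[ack U done]) = {t2, t5, t6}
t5 ∈ Sat(AG E[ack U done]) = {t2, t5, t6}, so the formula holds at t5.

Yes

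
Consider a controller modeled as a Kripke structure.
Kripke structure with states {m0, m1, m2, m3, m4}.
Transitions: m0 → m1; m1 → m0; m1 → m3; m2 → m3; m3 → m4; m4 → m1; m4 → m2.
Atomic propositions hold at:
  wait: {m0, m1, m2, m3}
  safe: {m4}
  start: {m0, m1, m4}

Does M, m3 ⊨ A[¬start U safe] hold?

Sat(¬start) = {m2, m3}
A[¬start U safe]: least fixpoint, start Z0 = Sat(safe) = {m4}, add states in Sat(¬start) with every successor in Z. Z1 = {m3, m4}; Z2 = {m2, m3, m4}; fixed.
Sat(A[¬start U safe]) = {m2, m3, m4}
m3 ∈ Sat(A[¬start U safe]) = {m2, m3, m4}, so the formula holds at m3.

Yes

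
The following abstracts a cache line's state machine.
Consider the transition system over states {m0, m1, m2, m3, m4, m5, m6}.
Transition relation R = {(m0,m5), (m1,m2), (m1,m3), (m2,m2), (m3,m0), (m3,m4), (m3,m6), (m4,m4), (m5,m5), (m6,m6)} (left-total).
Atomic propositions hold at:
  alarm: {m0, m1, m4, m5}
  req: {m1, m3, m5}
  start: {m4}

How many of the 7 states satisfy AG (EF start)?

EF start: least fixpoint, start Z0 = {m4}, add states with some successor in Z. Z1 = {m3, m4}; Z2 = {m1, m3, m4}; fixed.
Sat(EF start) = {m1, m3, m4}
AG (EF start): greatest fixpoint, start Z0 = {m1, m3, m4}, keep only states in Sat with every successor in Z. Z1 = {m4}; fixed.
Sat(AG (EF start)) = {m4}
|Sat(AG (EF start))| = |{m4}| = 1.

1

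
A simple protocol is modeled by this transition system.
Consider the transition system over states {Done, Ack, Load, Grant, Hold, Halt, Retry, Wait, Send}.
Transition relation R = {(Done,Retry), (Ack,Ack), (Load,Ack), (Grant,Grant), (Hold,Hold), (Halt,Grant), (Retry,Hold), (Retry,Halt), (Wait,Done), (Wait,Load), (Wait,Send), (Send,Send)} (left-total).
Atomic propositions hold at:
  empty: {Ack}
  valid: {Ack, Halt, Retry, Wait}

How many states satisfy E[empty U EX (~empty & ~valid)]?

Sat(~empty) = {Done, Load, Grant, Hold, Halt, Retry, Wait, Send}
Sat(~valid) = {Done, Load, Grant, Hold, Send}
Sat(~empty & ~valid) = {Done, Load, Grant, Hold, Send}
Sat(EX (~empty & ~valid)) = {s : some successor in {Done, Load, Grant, Hold, Send}} = {Grant, Hold, Halt, Retry, Wait, Send}
E[empty U EX (~empty & ~valid)]: least fixpoint, start Z0 = Sat(EX (~empty & ~valid)) = {Grant, Hold, Halt, Retry, Wait, Send}, add states in Sat(empty) with some successor in Z. Already a fixed point.
Sat(E[empty U EX (~empty & ~valid)]) = {Grant, Hold, Halt, Retry, Wait, Send}
|Sat(E[empty U EX (~empty & ~valid)])| = |{Grant, Hold, Halt, Retry, Wait, Send}| = 6.

6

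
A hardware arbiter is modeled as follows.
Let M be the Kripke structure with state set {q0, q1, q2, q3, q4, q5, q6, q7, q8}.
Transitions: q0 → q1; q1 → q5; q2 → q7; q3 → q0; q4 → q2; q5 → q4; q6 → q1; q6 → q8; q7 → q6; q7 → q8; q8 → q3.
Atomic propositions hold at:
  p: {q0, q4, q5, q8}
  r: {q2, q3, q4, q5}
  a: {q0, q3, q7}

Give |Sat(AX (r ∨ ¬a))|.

7

Sat(¬a) = {q1, q2, q4, q5, q6, q8}
Sat(r ∨ ¬a) = {q1, q2, q3, q4, q5, q6, q8}
Sat(AX (r ∨ ¬a)) = {s : every successor in {q1, q2, q3, q4, q5, q6, q8}} = {q0, q1, q4, q5, q6, q7, q8}
|Sat(AX (r ∨ ¬a))| = |{q0, q1, q4, q5, q6, q7, q8}| = 7.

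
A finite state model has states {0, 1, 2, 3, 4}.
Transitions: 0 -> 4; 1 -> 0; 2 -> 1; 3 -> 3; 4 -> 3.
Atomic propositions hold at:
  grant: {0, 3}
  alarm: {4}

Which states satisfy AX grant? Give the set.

Sat(AX grant) = {s : every successor in {0, 3}} = {1, 3, 4}

{1, 3, 4}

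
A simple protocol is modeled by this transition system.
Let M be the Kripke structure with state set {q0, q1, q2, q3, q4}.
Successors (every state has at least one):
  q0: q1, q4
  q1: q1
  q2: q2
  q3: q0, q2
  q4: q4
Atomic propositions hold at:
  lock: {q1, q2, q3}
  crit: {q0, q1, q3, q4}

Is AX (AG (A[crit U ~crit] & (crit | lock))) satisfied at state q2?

Yes

Sat(~crit) = {q2}
A[crit U ~crit]: least fixpoint, start Z0 = Sat(~crit) = {q2}, add states in Sat(crit) with every successor in Z. Already a fixed point.
Sat(A[crit U ~crit]) = {q2}
Sat(crit | lock) = {q0, q1, q2, q3, q4}
Sat(A[crit U ~crit] & (crit | lock)) = {q2}
AG (A[crit U ~crit] & (crit | lock)): greatest fixpoint, start Z0 = {q2}, keep only states in Sat with every successor in Z. Already a fixed point.
Sat(AG (A[crit U ~crit] & (crit | lock))) = {q2}
Sat(AX (AG (A[crit U ~crit] & (crit | lock)))) = {s : every successor in {q2}} = {q2}
q2 ∈ Sat(AX (AG (A[crit U ~crit] & (crit | lock)))) = {q2}, so the formula holds at q2.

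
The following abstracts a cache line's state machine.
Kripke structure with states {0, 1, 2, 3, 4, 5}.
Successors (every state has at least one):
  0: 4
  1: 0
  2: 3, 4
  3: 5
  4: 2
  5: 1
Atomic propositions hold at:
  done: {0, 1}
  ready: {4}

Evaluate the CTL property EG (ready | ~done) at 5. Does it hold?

No

Sat(~done) = {2, 3, 4, 5}
Sat(ready | ~done) = {2, 3, 4, 5}
EG (ready | ~done): greatest fixpoint, start Z0 = {2, 3, 4, 5}, keep only states in Sat with some successor in Z. Z1 = {2, 3, 4}; Z2 = {2, 4}; fixed.
Sat(EG (ready | ~done)) = {2, 4}
5 ∉ Sat(EG (ready | ~done)) = {2, 4}, so the formula does not hold at 5.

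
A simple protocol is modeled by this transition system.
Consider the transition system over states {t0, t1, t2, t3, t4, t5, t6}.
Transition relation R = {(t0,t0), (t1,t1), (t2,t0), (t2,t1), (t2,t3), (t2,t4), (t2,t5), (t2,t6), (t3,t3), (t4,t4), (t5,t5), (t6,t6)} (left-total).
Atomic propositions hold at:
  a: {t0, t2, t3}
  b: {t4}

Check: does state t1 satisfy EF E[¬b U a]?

Sat(¬b) = {t0, t1, t2, t3, t5, t6}
E[¬b U a]: least fixpoint, start Z0 = Sat(a) = {t0, t2, t3}, add states in Sat(¬b) with some successor in Z. Already a fixed point.
Sat(E[¬b U a]) = {t0, t2, t3}
EF E[¬b U a]: least fixpoint, start Z0 = {t0, t2, t3}, add states with some successor in Z. Already a fixed point.
Sat(EF E[¬b U a]) = {t0, t2, t3}
t1 ∉ Sat(EF E[¬b U a]) = {t0, t2, t3}, so the formula does not hold at t1.

No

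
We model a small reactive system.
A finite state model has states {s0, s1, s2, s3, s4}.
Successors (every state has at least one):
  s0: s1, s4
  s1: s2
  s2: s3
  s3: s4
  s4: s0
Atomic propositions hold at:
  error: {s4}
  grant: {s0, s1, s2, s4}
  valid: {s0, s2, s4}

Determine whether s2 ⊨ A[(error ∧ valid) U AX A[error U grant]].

No

Sat(error ∧ valid) = {s4}
A[error U grant]: least fixpoint, start Z0 = Sat(grant) = {s0, s1, s2, s4}, add states in Sat(error) with every successor in Z. Already a fixed point.
Sat(A[error U grant]) = {s0, s1, s2, s4}
Sat(AX A[error U grant]) = {s : every successor in {s0, s1, s2, s4}} = {s0, s1, s3, s4}
A[(error ∧ valid) U AX A[error U grant]]: least fixpoint, start Z0 = Sat(AX A[error U grant]) = {s0, s1, s3, s4}, add states in Sat(error ∧ valid) with every successor in Z. Already a fixed point.
Sat(A[(error ∧ valid) U AX A[error U grant]]) = {s0, s1, s3, s4}
s2 ∉ Sat(A[(error ∧ valid) U AX A[error U grant]]) = {s0, s1, s3, s4}, so the formula does not hold at s2.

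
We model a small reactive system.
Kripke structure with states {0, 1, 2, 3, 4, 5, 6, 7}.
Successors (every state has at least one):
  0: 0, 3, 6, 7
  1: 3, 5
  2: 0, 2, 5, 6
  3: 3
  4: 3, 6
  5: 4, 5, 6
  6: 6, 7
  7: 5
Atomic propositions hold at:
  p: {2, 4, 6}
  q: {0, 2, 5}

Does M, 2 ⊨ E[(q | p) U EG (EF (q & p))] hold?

Yes

Sat(q | p) = {0, 2, 4, 5, 6}
Sat(q & p) = {2}
EF (q & p): least fixpoint, start Z0 = {2}, add states with some successor in Z. Already a fixed point.
Sat(EF (q & p)) = {2}
EG (EF (q & p)): greatest fixpoint, start Z0 = {2}, keep only states in Sat with some successor in Z. Already a fixed point.
Sat(EG (EF (q & p))) = {2}
E[(q | p) U EG (EF (q & p))]: least fixpoint, start Z0 = Sat(EG (EF (q & p))) = {2}, add states in Sat(q | p) with some successor in Z. Already a fixed point.
Sat(E[(q | p) U EG (EF (q & p))]) = {2}
2 ∈ Sat(E[(q | p) U EG (EF (q & p))]) = {2}, so the formula holds at 2.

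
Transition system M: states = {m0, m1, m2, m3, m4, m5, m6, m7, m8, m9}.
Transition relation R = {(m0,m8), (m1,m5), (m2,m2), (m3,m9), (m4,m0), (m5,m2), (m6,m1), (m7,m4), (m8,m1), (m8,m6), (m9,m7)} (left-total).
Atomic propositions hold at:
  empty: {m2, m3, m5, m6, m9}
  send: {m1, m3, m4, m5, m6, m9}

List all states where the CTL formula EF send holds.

{m0, m1, m3, m4, m5, m6, m7, m8, m9}

EF send: least fixpoint, start Z0 = {m1, m3, m4, m5, m6, m9}, add states with some successor in Z. Z1 = {m1, m3, m4, m5, m6, m7, m8, m9}; Z2 = {m0, m1, m3, m4, m5, m6, m7, m8, m9}; fixed.
Sat(EF send) = {m0, m1, m3, m4, m5, m6, m7, m8, m9}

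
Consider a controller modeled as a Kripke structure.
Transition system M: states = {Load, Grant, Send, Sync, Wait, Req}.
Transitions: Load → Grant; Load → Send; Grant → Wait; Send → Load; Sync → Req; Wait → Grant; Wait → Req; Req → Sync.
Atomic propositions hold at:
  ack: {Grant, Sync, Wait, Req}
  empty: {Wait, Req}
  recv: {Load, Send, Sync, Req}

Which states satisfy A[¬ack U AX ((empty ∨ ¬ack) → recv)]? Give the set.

Sat(¬ack) = {Load, Send}
Sat(empty ∨ ¬ack) = {Load, Send, Wait, Req}
Sat((empty ∨ ¬ack) → recv) = {Load, Grant, Send, Sync, Req}
Sat(AX ((empty ∨ ¬ack) → recv)) = {s : every successor in {Load, Grant, Send, Sync, Req}} = {Load, Send, Sync, Wait, Req}
A[¬ack U AX ((empty ∨ ¬ack) → recv)]: least fixpoint, start Z0 = Sat(AX ((empty ∨ ¬ack) → recv)) = {Load, Send, Sync, Wait, Req}, add states in Sat(¬ack) with every successor in Z. Already a fixed point.
Sat(A[¬ack U AX ((empty ∨ ¬ack) → recv)]) = {Load, Send, Sync, Wait, Req}

{Load, Send, Sync, Wait, Req}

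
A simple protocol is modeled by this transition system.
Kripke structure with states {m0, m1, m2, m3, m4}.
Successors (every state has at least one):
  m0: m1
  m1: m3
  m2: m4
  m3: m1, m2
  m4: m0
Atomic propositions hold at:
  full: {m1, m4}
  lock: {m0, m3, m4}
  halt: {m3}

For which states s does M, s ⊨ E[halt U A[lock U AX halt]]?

Sat(AX halt) = {s : every successor in {m3}} = {m1}
A[lock U AX halt]: least fixpoint, start Z0 = Sat(AX halt) = {m1}, add states in Sat(lock) with every successor in Z. Z1 = {m0, m1}; Z2 = {m0, m1, m4}; fixed.
Sat(A[lock U AX halt]) = {m0, m1, m4}
E[halt U A[lock U AX halt]]: least fixpoint, start Z0 = Sat(A[lock U AX halt]) = {m0, m1, m4}, add states in Sat(halt) with some successor in Z. Z1 = {m0, m1, m3, m4}; fixed.
Sat(E[halt U A[lock U AX halt]]) = {m0, m1, m3, m4}

{m0, m1, m3, m4}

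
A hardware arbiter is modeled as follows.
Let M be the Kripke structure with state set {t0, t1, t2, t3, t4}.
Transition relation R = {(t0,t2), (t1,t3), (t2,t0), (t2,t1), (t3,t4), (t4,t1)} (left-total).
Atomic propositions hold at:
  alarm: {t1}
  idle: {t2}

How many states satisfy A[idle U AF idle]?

2

AF idle: least fixpoint, start Z0 = {t2}, add states with every successor in Z. Z1 = {t0, t2}; fixed.
Sat(AF idle) = {t0, t2}
A[idle U AF idle]: least fixpoint, start Z0 = Sat(AF idle) = {t0, t2}, add states in Sat(idle) with every successor in Z. Already a fixed point.
Sat(A[idle U AF idle]) = {t0, t2}
|Sat(A[idle U AF idle])| = |{t0, t2}| = 2.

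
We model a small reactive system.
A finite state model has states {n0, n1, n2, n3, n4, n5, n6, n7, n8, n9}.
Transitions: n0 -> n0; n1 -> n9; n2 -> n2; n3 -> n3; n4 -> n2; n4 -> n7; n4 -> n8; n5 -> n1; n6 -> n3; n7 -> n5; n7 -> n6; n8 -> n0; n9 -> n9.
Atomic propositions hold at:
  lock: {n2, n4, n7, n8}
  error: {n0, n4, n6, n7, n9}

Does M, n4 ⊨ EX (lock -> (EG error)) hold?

EG error: greatest fixpoint, start Z0 = {n0, n4, n6, n7, n9}, keep only states in Sat with some successor in Z. Z1 = {n0, n4, n7, n9}; Z2 = {n0, n4, n9}; Z3 = {n0, n9}; fixed.
Sat(EG error) = {n0, n9}
Sat(lock -> (EG error)) = {n0, n1, n3, n5, n6, n9}
Sat(EX (lock -> (EG error))) = {s : some successor in {n0, n1, n3, n5, n6, n9}} = {n0, n1, n3, n5, n6, n7, n8, n9}
n4 ∉ Sat(EX (lock -> (EG error))) = {n0, n1, n3, n5, n6, n7, n8, n9}, so the formula does not hold at n4.

No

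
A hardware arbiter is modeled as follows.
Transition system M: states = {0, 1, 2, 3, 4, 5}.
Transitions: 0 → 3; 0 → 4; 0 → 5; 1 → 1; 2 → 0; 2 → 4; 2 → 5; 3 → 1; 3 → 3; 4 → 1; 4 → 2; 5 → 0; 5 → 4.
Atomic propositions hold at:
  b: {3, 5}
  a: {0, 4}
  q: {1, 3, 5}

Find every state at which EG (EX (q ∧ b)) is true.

{0, 2, 3}

Sat(q ∧ b) = {3, 5}
Sat(EX (q ∧ b)) = {s : some successor in {3, 5}} = {0, 2, 3}
EG (EX (q ∧ b)): greatest fixpoint, start Z0 = {0, 2, 3}, keep only states in Sat with some successor in Z. Already a fixed point.
Sat(EG (EX (q ∧ b))) = {0, 2, 3}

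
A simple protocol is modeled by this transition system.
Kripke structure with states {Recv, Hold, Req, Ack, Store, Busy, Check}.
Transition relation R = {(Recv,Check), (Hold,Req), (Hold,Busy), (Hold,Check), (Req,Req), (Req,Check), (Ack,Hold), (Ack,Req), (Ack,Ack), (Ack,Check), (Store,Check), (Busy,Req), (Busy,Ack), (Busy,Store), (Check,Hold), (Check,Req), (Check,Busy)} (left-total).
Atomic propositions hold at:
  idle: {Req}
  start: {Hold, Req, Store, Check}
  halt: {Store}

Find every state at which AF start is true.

AF start: least fixpoint, start Z0 = {Hold, Req, Store, Check}, add states with every successor in Z. Z1 = {Recv, Hold, Req, Store, Check}; fixed.
Sat(AF start) = {Recv, Hold, Req, Store, Check}

{Recv, Hold, Req, Store, Check}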